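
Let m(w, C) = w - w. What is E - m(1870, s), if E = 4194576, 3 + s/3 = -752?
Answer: 4194576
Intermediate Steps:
s = -2265 (s = -9 + 3*(-752) = -9 - 2256 = -2265)
m(w, C) = 0
E - m(1870, s) = 4194576 - 1*0 = 4194576 + 0 = 4194576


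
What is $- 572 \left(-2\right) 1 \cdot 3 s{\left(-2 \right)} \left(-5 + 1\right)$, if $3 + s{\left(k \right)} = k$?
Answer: $68640$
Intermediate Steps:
$s{\left(k \right)} = -3 + k$
$- 572 \left(-2\right) 1 \cdot 3 s{\left(-2 \right)} \left(-5 + 1\right) = - 572 \left(-2\right) 1 \cdot 3 \left(-3 - 2\right) \left(-5 + 1\right) = - 572 \left(-2\right) 3 \left(-5\right) \left(-4\right) = - 572 \left(-6\right) \left(-5\right) \left(-4\right) = - 572 \cdot 30 \left(-4\right) = \left(-572\right) \left(-120\right) = 68640$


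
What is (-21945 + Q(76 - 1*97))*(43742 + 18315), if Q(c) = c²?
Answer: -1334473728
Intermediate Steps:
(-21945 + Q(76 - 1*97))*(43742 + 18315) = (-21945 + (76 - 1*97)²)*(43742 + 18315) = (-21945 + (76 - 97)²)*62057 = (-21945 + (-21)²)*62057 = (-21945 + 441)*62057 = -21504*62057 = -1334473728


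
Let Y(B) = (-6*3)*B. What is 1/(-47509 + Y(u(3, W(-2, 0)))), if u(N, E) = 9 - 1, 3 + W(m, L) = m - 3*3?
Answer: -1/47653 ≈ -2.0985e-5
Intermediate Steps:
W(m, L) = -12 + m (W(m, L) = -3 + (m - 3*3) = -3 + (m - 9) = -3 + (-9 + m) = -12 + m)
u(N, E) = 8
Y(B) = -18*B
1/(-47509 + Y(u(3, W(-2, 0)))) = 1/(-47509 - 18*8) = 1/(-47509 - 144) = 1/(-47653) = -1/47653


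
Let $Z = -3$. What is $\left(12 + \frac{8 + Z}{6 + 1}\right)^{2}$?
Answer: $\frac{7921}{49} \approx 161.65$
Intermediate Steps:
$\left(12 + \frac{8 + Z}{6 + 1}\right)^{2} = \left(12 + \frac{8 - 3}{6 + 1}\right)^{2} = \left(12 + \frac{5}{7}\right)^{2} = \left(\frac{89}{7}\right)^{2} = \frac{7921}{49}$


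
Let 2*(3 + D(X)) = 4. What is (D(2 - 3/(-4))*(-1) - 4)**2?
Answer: 9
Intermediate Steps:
D(X) = -1 (D(X) = -3 + (1/2)*4 = -3 + 2 = -1)
(D(2 - 3/(-4))*(-1) - 4)**2 = (-1*(-1) - 4)**2 = (1 - 4)**2 = (-3)**2 = 9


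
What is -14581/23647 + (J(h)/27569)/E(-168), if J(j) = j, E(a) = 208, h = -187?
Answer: -6432077577/10430786288 ≈ -0.61664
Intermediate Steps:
-14581/23647 + (J(h)/27569)/E(-168) = -14581/23647 - 187/27569/208 = -14581*1/23647 - 187*1/27569*(1/208) = -14581/23647 - 187/27569*1/208 = -14581/23647 - 187/5734352 = -6432077577/10430786288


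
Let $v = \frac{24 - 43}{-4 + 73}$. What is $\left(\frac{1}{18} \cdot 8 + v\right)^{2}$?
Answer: $\frac{1225}{42849} \approx 0.028589$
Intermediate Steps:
$v = - \frac{19}{69}$ ($v = \frac{24 - 43}{69} = \left(24 - 43\right) \frac{1}{69} = \left(-19\right) \frac{1}{69} = - \frac{19}{69} \approx -0.27536$)
$\left(\frac{1}{18} \cdot 8 + v\right)^{2} = \left(\frac{1}{18} \cdot 8 - \frac{19}{69}\right)^{2} = \left(\frac{4}{9} - \frac{19}{69}\right)^{2} = \left(\frac{35}{207}\right)^{2} = \frac{1225}{42849}$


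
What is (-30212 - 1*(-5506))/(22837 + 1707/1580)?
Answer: -39035480/36084167 ≈ -1.0818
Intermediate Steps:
(-30212 - 1*(-5506))/(22837 + 1707/1580) = (-30212 + 5506)/(22837 + 1707*(1/1580)) = -24706/(22837 + 1707/1580) = -24706/36084167/1580 = -24706*1580/36084167 = -39035480/36084167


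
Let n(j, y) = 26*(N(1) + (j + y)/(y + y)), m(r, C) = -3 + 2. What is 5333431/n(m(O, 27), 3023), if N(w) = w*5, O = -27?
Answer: 16122961913/432276 ≈ 37298.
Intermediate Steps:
m(r, C) = -1
N(w) = 5*w
n(j, y) = 130 + 13*(j + y)/y (n(j, y) = 26*(5*1 + (j + y)/(y + y)) = 26*(5 + (j + y)/((2*y))) = 26*(5 + (j + y)*(1/(2*y))) = 26*(5 + (j + y)/(2*y)) = 130 + 13*(j + y)/y)
5333431/n(m(O, 27), 3023) = 5333431/(143 + 13*(-1)/3023) = 5333431/(143 + 13*(-1)*(1/3023)) = 5333431/(143 - 13/3023) = 5333431/(432276/3023) = 5333431*(3023/432276) = 16122961913/432276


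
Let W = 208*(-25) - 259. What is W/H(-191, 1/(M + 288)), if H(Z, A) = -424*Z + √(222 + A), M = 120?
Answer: -3403271616/50487367507 + 206*√9238854/50487367507 ≈ -0.067396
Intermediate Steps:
H(Z, A) = √(222 + A) - 424*Z
W = -5459 (W = -5200 - 259 = -5459)
W/H(-191, 1/(M + 288)) = -5459/(√(222 + 1/(120 + 288)) - 424*(-191)) = -5459/(√(222 + 1/408) + 80984) = -5459/(√(90577/408) + 80984) = -5459/(√9238854/204 + 80984) = -5459/(80984 + √9238854/204)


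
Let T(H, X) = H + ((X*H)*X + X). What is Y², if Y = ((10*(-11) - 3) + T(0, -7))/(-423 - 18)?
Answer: 1600/21609 ≈ 0.074043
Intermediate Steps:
T(H, X) = H + X + H*X² (T(H, X) = H + ((H*X)*X + X) = H + (H*X² + X) = H + (X + H*X²) = H + X + H*X²)
Y = 40/147 (Y = ((10*(-11) - 3) + (0 - 7 + 0*(-7)²))/(-423 - 18) = ((-110 - 3) + (0 - 7 + 0*49))/(-441) = (-113 + (0 - 7 + 0))*(-1/441) = (-113 - 7)*(-1/441) = -120*(-1/441) = 40/147 ≈ 0.27211)
Y² = (40/147)² = 1600/21609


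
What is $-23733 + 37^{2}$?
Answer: $-22364$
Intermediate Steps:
$-23733 + 37^{2} = -23733 + 1369 = -22364$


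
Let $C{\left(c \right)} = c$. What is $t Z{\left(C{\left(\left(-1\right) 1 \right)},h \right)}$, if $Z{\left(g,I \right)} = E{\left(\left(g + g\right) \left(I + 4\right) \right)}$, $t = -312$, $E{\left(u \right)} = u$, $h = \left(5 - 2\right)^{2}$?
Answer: $8112$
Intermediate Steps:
$h = 9$ ($h = 3^{2} = 9$)
$Z{\left(g,I \right)} = 2 g \left(4 + I\right)$ ($Z{\left(g,I \right)} = \left(g + g\right) \left(I + 4\right) = 2 g \left(4 + I\right)$)
$t Z{\left(C{\left(\left(-1\right) 1 \right)},h \right)} = - 312 \cdot 2 \left(\left(-1\right) 1\right) \left(4 + 9\right) = - 312 \cdot 2 \left(-1\right) 13 = \left(-312\right) \left(-26\right) = 8112$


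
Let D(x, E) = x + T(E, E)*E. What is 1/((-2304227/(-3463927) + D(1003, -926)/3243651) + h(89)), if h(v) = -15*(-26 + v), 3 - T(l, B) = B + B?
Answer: -11235770277477/10616275421009917 ≈ -0.0010584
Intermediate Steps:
T(l, B) = 3 - 2*B (T(l, B) = 3 - (B + B) = 3 - 2*B)
D(x, E) = x + E*(3 - 2*E) (D(x, E) = x + (3 - 2*E)*E = x + E*(3 - 2*E))
h(v) = 390 - 15*v
1/((-2304227/(-3463927) + D(1003, -926)/3243651) + h(89)) = 1/((-2304227/(-3463927) + (1003 - 1*(-926)*(-3 + 2*(-926)))/3243651) + (390 - 15*89)) = 1/((-2304227*(-1/3463927) + (1003 - 1*(-926)*(-3 - 1852))*(1/3243651)) + (390 - 1335)) = 1/((2304227/3463927 + (1003 - 1*(-926)*(-1855))*(1/3243651)) - 945) = 1/((2304227/3463927 + (1003 - 1717730)*(1/3243651)) - 945) = 1/((2304227/3463927 - 1716727*1/3243651) - 945) = 1/((2304227/3463927 - 1716727/3243651) - 945) = 1/(1527491205848/11235770277477 - 945) = 1/(-10616275421009917/11235770277477) = -11235770277477/10616275421009917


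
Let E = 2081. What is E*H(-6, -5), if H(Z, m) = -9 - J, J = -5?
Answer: -8324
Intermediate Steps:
H(Z, m) = -4 (H(Z, m) = -9 - 1*(-5) = -9 + 5 = -4)
E*H(-6, -5) = 2081*(-4) = -8324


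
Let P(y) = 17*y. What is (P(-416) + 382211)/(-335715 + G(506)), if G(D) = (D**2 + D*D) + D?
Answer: 375139/176863 ≈ 2.1211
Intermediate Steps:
G(D) = D + 2*D**2 (G(D) = (D**2 + D**2) + D = 2*D**2 + D = D + 2*D**2)
(P(-416) + 382211)/(-335715 + G(506)) = (17*(-416) + 382211)/(-335715 + 506*(1 + 2*506)) = (-7072 + 382211)/(-335715 + 506*(1 + 1012)) = 375139/(-335715 + 506*1013) = 375139/(-335715 + 512578) = 375139/176863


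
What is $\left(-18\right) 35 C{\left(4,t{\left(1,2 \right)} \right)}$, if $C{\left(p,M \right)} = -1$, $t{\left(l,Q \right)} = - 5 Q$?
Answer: $630$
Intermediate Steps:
$\left(-18\right) 35 C{\left(4,t{\left(1,2 \right)} \right)} = \left(-18\right) 35 \left(-1\right) = \left(-630\right) \left(-1\right) = 630$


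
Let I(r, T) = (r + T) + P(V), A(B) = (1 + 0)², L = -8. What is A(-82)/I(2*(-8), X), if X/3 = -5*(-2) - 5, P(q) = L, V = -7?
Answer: -⅑ ≈ -0.11111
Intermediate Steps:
A(B) = 1 (A(B) = 1² = 1)
P(q) = -8
X = 15 (X = 3*(-5*(-2) - 5) = 3*(10 - 5) = 3*5 = 15)
I(r, T) = -8 + T + r (I(r, T) = (r + T) - 8 = (T + r) - 8 = -8 + T + r)
A(-82)/I(2*(-8), X) = 1/(-8 + 15 + 2*(-8)) = 1/(-8 + 15 - 16) = 1/(-9) = 1*(-⅑) = -⅑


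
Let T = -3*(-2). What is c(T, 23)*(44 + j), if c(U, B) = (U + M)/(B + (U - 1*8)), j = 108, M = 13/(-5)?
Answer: 2584/105 ≈ 24.610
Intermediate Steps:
M = -13/5 (M = 13*(-⅕) = -13/5 ≈ -2.6000)
T = 6
c(U, B) = (-13/5 + U)/(-8 + B + U) (c(U, B) = (U - 13/5)/(B + (U - 1*8)) = (-13/5 + U)/(B + (U - 8)) = (-13/5 + U)/(B + (-8 + U)) = (-13/5 + U)/(-8 + B + U))
c(T, 23)*(44 + j) = ((-13/5 + 6)/(-8 + 23 + 6))*(44 + 108) = ((17/5)/21)*152 = ((1/21)*(17/5))*152 = (17/105)*152 = 2584/105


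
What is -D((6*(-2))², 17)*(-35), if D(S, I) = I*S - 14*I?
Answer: 77350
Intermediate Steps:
D(S, I) = -14*I + I*S
-D((6*(-2))², 17)*(-35) = -17*(-14 + (6*(-2))²)*(-35) = -17*(-14 + (-12)²)*(-35) = -17*(-14 + 144)*(-35) = -17*130*(-35) = -2210*(-35) = -1*(-77350) = 77350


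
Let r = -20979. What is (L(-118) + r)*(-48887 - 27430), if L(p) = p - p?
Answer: 1601054343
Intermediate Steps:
L(p) = 0
(L(-118) + r)*(-48887 - 27430) = (0 - 20979)*(-48887 - 27430) = -20979*(-76317) = 1601054343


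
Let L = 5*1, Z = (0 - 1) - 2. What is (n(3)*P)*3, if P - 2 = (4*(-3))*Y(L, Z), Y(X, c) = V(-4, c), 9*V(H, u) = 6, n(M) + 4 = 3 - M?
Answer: 72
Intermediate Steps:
n(M) = -1 - M (n(M) = -4 + (3 - M) = -1 - M)
Z = -3 (Z = -1 - 2 = -3)
V(H, u) = 2/3 (V(H, u) = (1/9)*6 = 2/3)
L = 5
Y(X, c) = 2/3
P = -6 (P = 2 + (4*(-3))*(2/3) = 2 - 12*2/3 = 2 - 8 = -6)
(n(3)*P)*3 = ((-1 - 1*3)*(-6))*3 = ((-1 - 3)*(-6))*3 = -4*(-6)*3 = 24*3 = 72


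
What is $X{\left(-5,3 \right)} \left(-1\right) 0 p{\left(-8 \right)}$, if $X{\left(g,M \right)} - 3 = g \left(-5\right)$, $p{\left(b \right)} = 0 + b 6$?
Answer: $0$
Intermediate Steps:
$p{\left(b \right)} = 6 b$ ($p{\left(b \right)} = 0 + 6 b = 6 b$)
$X{\left(g,M \right)} = 3 - 5 g$ ($X{\left(g,M \right)} = 3 + g \left(-5\right) = 3 - 5 g$)
$X{\left(-5,3 \right)} \left(-1\right) 0 p{\left(-8 \right)} = \left(3 - -25\right) \left(-1\right) 0 \cdot 6 \left(-8\right) = \left(3 + 25\right) \left(-1\right) 0 \left(-48\right) = 28 \left(-1\right) 0 \left(-48\right) = \left(-28\right) 0 \left(-48\right) = 0 \left(-48\right) = 0$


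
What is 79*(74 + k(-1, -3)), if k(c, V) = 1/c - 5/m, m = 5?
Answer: 5688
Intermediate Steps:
k(c, V) = -1 + 1/c (k(c, V) = 1/c - 5/5 = 1/c - 5*1/5 = 1/c - 1 = -1 + 1/c)
79*(74 + k(-1, -3)) = 79*(74 + (1 - 1*(-1))/(-1)) = 79*(74 - (1 + 1)) = 79*(74 - 1*2) = 79*(74 - 2) = 79*72 = 5688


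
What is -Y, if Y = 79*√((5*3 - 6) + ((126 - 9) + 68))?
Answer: -79*√194 ≈ -1100.3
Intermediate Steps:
Y = 79*√194 (Y = 79*√((15 - 6) + (117 + 68)) = 79*√(9 + 185) = 79*√194 ≈ 1100.3)
-Y = -79*√194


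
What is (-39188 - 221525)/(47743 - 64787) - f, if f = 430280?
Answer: -7333431607/17044 ≈ -4.3026e+5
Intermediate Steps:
(-39188 - 221525)/(47743 - 64787) - f = (-39188 - 221525)/(47743 - 64787) - 1*430280 = -260713/(-17044) - 430280 = -260713*(-1/17044) - 430280 = 260713/17044 - 430280 = -7333431607/17044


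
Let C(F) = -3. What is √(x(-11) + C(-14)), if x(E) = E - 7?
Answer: I*√21 ≈ 4.5826*I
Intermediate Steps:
x(E) = -7 + E
√(x(-11) + C(-14)) = √((-7 - 11) - 3) = √(-18 - 3) = √(-21) = I*√21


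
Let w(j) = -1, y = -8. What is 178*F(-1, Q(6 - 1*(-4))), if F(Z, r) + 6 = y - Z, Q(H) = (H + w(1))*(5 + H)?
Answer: -2314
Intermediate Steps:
Q(H) = (-1 + H)*(5 + H) (Q(H) = (H - 1)*(5 + H) = (-1 + H)*(5 + H))
F(Z, r) = -14 - Z (F(Z, r) = -6 + (-8 - Z) = -14 - Z)
178*F(-1, Q(6 - 1*(-4))) = 178*(-14 - 1*(-1)) = 178*(-14 + 1) = 178*(-13) = -2314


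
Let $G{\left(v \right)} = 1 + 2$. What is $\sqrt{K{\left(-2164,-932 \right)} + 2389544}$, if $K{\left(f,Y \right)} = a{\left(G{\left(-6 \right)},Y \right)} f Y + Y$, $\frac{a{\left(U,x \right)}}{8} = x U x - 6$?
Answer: $18 \sqrt{129768788369} \approx 6.4842 \cdot 10^{6}$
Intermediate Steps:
$G{\left(v \right)} = 3$
$a{\left(U,x \right)} = -48 + 8 U x^{2}$ ($a{\left(U,x \right)} = 8 \left(x U x - 6\right) = 8 \left(U x x - 6\right) = 8 \left(U x^{2} - 6\right) = 8 \left(-6 + U x^{2}\right) = -48 + 8 U x^{2}$)
$K{\left(f,Y \right)} = Y + Y f \left(-48 + 24 Y^{2}\right)$ ($K{\left(f,Y \right)} = \left(-48 + 8 \cdot 3 Y^{2}\right) f Y + Y = \left(-48 + 24 Y^{2}\right) f Y + Y = f \left(-48 + 24 Y^{2}\right) Y + Y = Y f \left(-48 + 24 Y^{2}\right) + Y = Y + Y f \left(-48 + 24 Y^{2}\right)$)
$\sqrt{K{\left(-2164,-932 \right)} + 2389544} = \sqrt{- 932 \left(1 + 24 \left(-2164\right) \left(-2 + \left(-932\right)^{2}\right)\right) + 2389544} = \sqrt{- 932 \left(1 + 24 \left(-2164\right) \left(-2 + 868624\right)\right) + 2389544} = \sqrt{- 932 \left(1 + 24 \left(-2164\right) 868622\right) + 2389544} = \sqrt{- 932 \left(1 - 45112752192\right) + 2389544} = \sqrt{\left(-932\right) \left(-45112752191\right) + 2389544} = \sqrt{42045085042012 + 2389544} = \sqrt{42045087431556} = 18 \sqrt{129768788369}$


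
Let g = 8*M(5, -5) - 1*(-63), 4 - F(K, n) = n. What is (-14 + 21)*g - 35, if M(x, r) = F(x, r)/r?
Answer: 1526/5 ≈ 305.20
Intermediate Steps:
F(K, n) = 4 - n
M(x, r) = (4 - r)/r
g = 243/5 (g = 8*((4 - 1*(-5))/(-5)) - 1*(-63) = 8*(-(4 + 5)/5) + 63 = 8*(-1/5*9) + 63 = 8*(-9/5) + 63 = -72/5 + 63 = 243/5 ≈ 48.600)
(-14 + 21)*g - 35 = (-14 + 21)*(243/5) - 35 = 7*(243/5) - 35 = 1701/5 - 35 = 1526/5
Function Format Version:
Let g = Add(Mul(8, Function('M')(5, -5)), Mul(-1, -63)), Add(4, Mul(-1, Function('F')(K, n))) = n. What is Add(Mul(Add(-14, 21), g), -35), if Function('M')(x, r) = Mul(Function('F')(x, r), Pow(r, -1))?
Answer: Rational(1526, 5) ≈ 305.20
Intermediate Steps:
Function('F')(K, n) = Add(4, Mul(-1, n))
Function('M')(x, r) = Mul(Pow(r, -1), Add(4, Mul(-1, r))) (Function('M')(x, r) = Mul(Add(4, Mul(-1, r)), Pow(r, -1)) = Mul(Pow(r, -1), Add(4, Mul(-1, r))))
g = Rational(243, 5) (g = Add(Mul(8, Mul(Pow(-5, -1), Add(4, Mul(-1, -5)))), Mul(-1, -63)) = Add(Mul(8, Mul(Rational(-1, 5), Add(4, 5))), 63) = Add(Mul(8, Mul(Rational(-1, 5), 9)), 63) = Add(Mul(8, Rational(-9, 5)), 63) = Add(Rational(-72, 5), 63) = Rational(243, 5) ≈ 48.600)
Add(Mul(Add(-14, 21), g), -35) = Add(Mul(Add(-14, 21), Rational(243, 5)), -35) = Add(Mul(7, Rational(243, 5)), -35) = Add(Rational(1701, 5), -35) = Rational(1526, 5)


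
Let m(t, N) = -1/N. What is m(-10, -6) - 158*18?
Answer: -17063/6 ≈ -2843.8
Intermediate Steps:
m(-10, -6) - 158*18 = -1/(-6) - 158*18 = -1*(-⅙) - 2844 = ⅙ - 2844 = -17063/6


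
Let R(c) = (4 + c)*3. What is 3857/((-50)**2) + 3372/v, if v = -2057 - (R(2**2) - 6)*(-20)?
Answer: -1884671/4242500 ≈ -0.44424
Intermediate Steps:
R(c) = 12 + 3*c
v = -1697 (v = -2057 - ((12 + 3*2**2) - 6)*(-20) = -2057 - ((12 + 3*4) - 6)*(-20) = -2057 - ((12 + 12) - 6)*(-20) = -2057 - (24 - 6)*(-20) = -2057 - 18*(-20) = -2057 - 1*(-360) = -2057 + 360 = -1697)
3857/((-50)**2) + 3372/v = 3857/((-50)**2) + 3372/(-1697) = 3857/2500 + 3372*(-1/1697) = 3857*(1/2500) - 3372/1697 = 3857/2500 - 3372/1697 = -1884671/4242500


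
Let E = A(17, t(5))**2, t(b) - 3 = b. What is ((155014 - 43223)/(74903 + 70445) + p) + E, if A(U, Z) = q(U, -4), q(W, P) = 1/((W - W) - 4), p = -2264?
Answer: -1315787987/581392 ≈ -2263.2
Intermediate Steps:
t(b) = 3 + b
q(W, P) = -1/4 (q(W, P) = 1/(0 - 4) = 1/(-4) = -1/4)
A(U, Z) = -1/4
E = 1/16 (E = (-1/4)**2 = 1/16 ≈ 0.062500)
((155014 - 43223)/(74903 + 70445) + p) + E = ((155014 - 43223)/(74903 + 70445) - 2264) + 1/16 = (111791/145348 - 2264) + 1/16 = -328956081/145348 + 1/16 = -1315787987/581392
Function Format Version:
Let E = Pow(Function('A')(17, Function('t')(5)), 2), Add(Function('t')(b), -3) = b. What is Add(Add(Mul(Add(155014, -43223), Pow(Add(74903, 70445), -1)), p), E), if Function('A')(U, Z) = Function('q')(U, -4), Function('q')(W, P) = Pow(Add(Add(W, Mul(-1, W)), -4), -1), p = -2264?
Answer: Rational(-1315787987, 581392) ≈ -2263.2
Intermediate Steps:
Function('t')(b) = Add(3, b)
Function('q')(W, P) = Rational(-1, 4) (Function('q')(W, P) = Pow(Add(0, -4), -1) = Pow(-4, -1) = Rational(-1, 4))
Function('A')(U, Z) = Rational(-1, 4)
E = Rational(1, 16) (E = Pow(Rational(-1, 4), 2) = Rational(1, 16) ≈ 0.062500)
Add(Add(Mul(Add(155014, -43223), Pow(Add(74903, 70445), -1)), p), E) = Add(Add(Mul(Add(155014, -43223), Pow(Add(74903, 70445), -1)), -2264), Rational(1, 16)) = Add(Add(Mul(111791, Pow(145348, -1)), -2264), Rational(1, 16)) = Add(Add(Mul(111791, Rational(1, 145348)), -2264), Rational(1, 16)) = Add(Add(Rational(111791, 145348), -2264), Rational(1, 16)) = Add(Rational(-328956081, 145348), Rational(1, 16)) = Rational(-1315787987, 581392)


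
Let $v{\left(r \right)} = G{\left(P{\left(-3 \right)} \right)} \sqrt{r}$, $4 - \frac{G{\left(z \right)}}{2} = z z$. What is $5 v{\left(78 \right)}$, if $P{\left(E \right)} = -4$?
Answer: $- 120 \sqrt{78} \approx -1059.8$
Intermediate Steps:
$G{\left(z \right)} = 8 - 2 z^{2}$ ($G{\left(z \right)} = 8 - 2 z z = 8 - 2 z^{2}$)
$v{\left(r \right)} = - 24 \sqrt{r}$ ($v{\left(r \right)} = \left(8 - 2 \left(-4\right)^{2}\right) \sqrt{r} = \left(8 - 32\right) \sqrt{r} = - 24 \sqrt{r}$)
$5 v{\left(78 \right)} = 5 \left(- 24 \sqrt{78}\right) = - 120 \sqrt{78}$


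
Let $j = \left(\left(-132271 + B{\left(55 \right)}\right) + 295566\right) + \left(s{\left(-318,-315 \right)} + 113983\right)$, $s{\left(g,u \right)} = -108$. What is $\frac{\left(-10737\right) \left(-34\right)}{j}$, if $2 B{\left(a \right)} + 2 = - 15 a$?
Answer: $\frac{730116}{553513} \approx 1.3191$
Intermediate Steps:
$B{\left(a \right)} = -1 - \frac{15 a}{2}$ ($B{\left(a \right)} = -1 + \frac{\left(-15\right) a}{2} = -1 - \frac{15 a}{2}$)
$j = \frac{553513}{2}$ ($j = \left(\left(-132271 - \frac{827}{2}\right) + 295566\right) + \left(-108 + 113983\right) = \left(\left(-132271 - \frac{827}{2}\right) + 295566\right) + 113875 = \left(- \frac{265369}{2} + 295566\right) + 113875 = \frac{325763}{2} + 113875 = \frac{553513}{2} \approx 2.7676 \cdot 10^{5}$)
$\frac{\left(-10737\right) \left(-34\right)}{j} = \frac{\left(-10737\right) \left(-34\right)}{\frac{553513}{2}} = 365058 \cdot \frac{2}{553513} = \frac{730116}{553513}$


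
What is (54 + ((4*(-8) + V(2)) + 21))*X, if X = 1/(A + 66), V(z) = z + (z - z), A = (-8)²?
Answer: 9/26 ≈ 0.34615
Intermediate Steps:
A = 64
V(z) = z (V(z) = z + 0 = z)
X = 1/130 (X = 1/(64 + 66) = 1/130 ≈ 0.0076923)
(54 + ((4*(-8) + V(2)) + 21))*X = (54 + ((4*(-8) + 2) + 21))*(1/130) = (54 + ((-32 + 2) + 21))*(1/130) = (54 + (-30 + 21))*(1/130) = (54 - 9)*(1/130) = 45*(1/130) = 9/26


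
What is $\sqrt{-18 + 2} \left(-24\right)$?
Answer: $- 96 i \approx - 96.0 i$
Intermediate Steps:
$\sqrt{-18 + 2} \left(-24\right) = \sqrt{-16} \left(-24\right) = 4 i \left(-24\right) = - 96 i$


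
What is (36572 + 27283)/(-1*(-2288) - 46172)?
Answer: -7095/4876 ≈ -1.4551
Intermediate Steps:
(36572 + 27283)/(-1*(-2288) - 46172) = 63855/(2288 - 46172) = 63855/(-43884) = 63855*(-1/43884) = -7095/4876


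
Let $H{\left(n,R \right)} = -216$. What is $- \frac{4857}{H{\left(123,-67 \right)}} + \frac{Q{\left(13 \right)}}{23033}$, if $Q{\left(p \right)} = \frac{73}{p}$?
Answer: $\frac{484780807}{21558888} \approx 22.486$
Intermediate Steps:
$- \frac{4857}{H{\left(123,-67 \right)}} + \frac{Q{\left(13 \right)}}{23033} = - \frac{4857}{-216} + \frac{73 \cdot \frac{1}{13}}{23033} = \left(-4857\right) \left(- \frac{1}{216}\right) + 73 \cdot \frac{1}{13} \cdot \frac{1}{23033} = \frac{1619}{72} + \frac{73}{13} \cdot \frac{1}{23033} = \frac{1619}{72} + \frac{73}{299429} = \frac{484780807}{21558888}$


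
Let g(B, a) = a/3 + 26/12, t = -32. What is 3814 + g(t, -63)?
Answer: 22771/6 ≈ 3795.2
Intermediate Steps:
g(B, a) = 13/6 + a/3 (g(B, a) = a*(⅓) + 26*(1/12) = a/3 + 13/6 = 13/6 + a/3)
3814 + g(t, -63) = 3814 + (13/6 + (⅓)*(-63)) = 3814 + (13/6 - 21) = 3814 - 113/6 = 22771/6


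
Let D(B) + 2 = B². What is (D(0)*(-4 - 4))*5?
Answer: 80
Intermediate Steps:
D(B) = -2 + B²
(D(0)*(-4 - 4))*5 = ((-2 + 0²)*(-4 - 4))*5 = ((-2 + 0)*(-8))*5 = -2*(-8)*5 = 16*5 = 80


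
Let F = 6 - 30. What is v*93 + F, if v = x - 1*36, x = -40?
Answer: -7092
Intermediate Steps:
F = -24
v = -76 (v = -40 - 1*36 = -40 - 36 = -76)
v*93 + F = -76*93 - 24 = -7068 - 24 = -7092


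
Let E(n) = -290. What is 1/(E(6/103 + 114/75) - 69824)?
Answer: -1/70114 ≈ -1.4262e-5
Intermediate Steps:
1/(E(6/103 + 114/75) - 69824) = 1/(-290 - 69824) = 1/(-70114) = -1/70114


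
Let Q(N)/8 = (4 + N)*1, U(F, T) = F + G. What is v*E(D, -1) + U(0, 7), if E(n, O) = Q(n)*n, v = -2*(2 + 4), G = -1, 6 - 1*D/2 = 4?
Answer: -3073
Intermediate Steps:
D = 4 (D = 12 - 2*4 = 12 - 8 = 4)
U(F, T) = -1 + F (U(F, T) = F - 1 = -1 + F)
Q(N) = 32 + 8*N (Q(N) = 8*((4 + N)*1) = 8*(4 + N) = 32 + 8*N)
v = -12 (v = -2*6 = -12)
E(n, O) = n*(32 + 8*n) (E(n, O) = (32 + 8*n)*n = n*(32 + 8*n))
v*E(D, -1) + U(0, 7) = -96*4*(4 + 4) + (-1 + 0) = -96*4*8 - 1 = -12*256 - 1 = -3072 - 1 = -3073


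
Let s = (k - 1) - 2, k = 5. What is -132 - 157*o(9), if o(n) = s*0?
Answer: -132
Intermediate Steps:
s = 2 (s = (5 - 1) - 2 = 4 - 2 = 2)
o(n) = 0 (o(n) = 2*0 = 0)
-132 - 157*o(9) = -132 - 157*0 = -132 + 0 = -132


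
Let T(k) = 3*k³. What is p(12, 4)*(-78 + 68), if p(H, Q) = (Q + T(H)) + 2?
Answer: -51900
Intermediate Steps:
p(H, Q) = 2 + Q + 3*H³ (p(H, Q) = (Q + 3*H³) + 2 = 2 + Q + 3*H³)
p(12, 4)*(-78 + 68) = (2 + 4 + 3*12³)*(-78 + 68) = (2 + 4 + 3*1728)*(-10) = (2 + 4 + 5184)*(-10) = 5190*(-10) = -51900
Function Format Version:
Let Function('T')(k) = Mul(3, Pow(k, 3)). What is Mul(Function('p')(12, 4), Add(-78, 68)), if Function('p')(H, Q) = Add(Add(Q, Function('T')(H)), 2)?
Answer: -51900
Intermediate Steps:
Function('p')(H, Q) = Add(2, Q, Mul(3, Pow(H, 3))) (Function('p')(H, Q) = Add(Add(Q, Mul(3, Pow(H, 3))), 2) = Add(2, Q, Mul(3, Pow(H, 3))))
Mul(Function('p')(12, 4), Add(-78, 68)) = Mul(Add(2, 4, Mul(3, Pow(12, 3))), Add(-78, 68)) = Mul(Add(2, 4, Mul(3, 1728)), -10) = Mul(Add(2, 4, 5184), -10) = Mul(5190, -10) = -51900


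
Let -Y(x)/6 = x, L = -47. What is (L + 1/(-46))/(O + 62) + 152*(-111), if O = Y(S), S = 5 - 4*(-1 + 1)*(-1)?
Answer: -24837747/1472 ≈ -16873.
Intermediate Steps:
S = 5 (S = 5 - 0*(-1) = 5 - 4*0 = 5 + 0 = 5)
Y(x) = -6*x
O = -30 (O = -6*5 = -30)
(L + 1/(-46))/(O + 62) + 152*(-111) = (-47 + 1/(-46))/(-30 + 62) + 152*(-111) = (-47 - 1/46)/32 - 16872 = -2163/46*1/32 - 16872 = -2163/1472 - 16872 = -24837747/1472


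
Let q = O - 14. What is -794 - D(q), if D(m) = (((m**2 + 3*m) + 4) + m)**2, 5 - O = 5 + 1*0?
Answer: -21530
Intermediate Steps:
O = 0 (O = 5 - (5 + 1*0) = 5 - (5 + 0) = 5 - 1*5 = 5 - 5 = 0)
q = -14 (q = 0 - 14 = -14)
D(m) = (4 + m**2 + 4*m)**2 (D(m) = ((4 + m**2 + 3*m) + m)**2 = (4 + m**2 + 4*m)**2)
-794 - D(q) = -794 - (4 + (-14)**2 + 4*(-14))**2 = -794 - (4 + 196 - 56)**2 = -794 - 1*144**2 = -794 - 1*20736 = -794 - 20736 = -21530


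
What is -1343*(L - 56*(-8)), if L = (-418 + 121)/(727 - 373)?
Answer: -70863395/118 ≈ -6.0054e+5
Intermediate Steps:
L = -99/118 (L = -297/354 = -297*1/354 = -99/118 ≈ -0.83898)
-1343*(L - 56*(-8)) = -1343*(-99/118 - 56*(-8)) = -1343*(-99/118 + 448) = -1343*52765/118 = -70863395/118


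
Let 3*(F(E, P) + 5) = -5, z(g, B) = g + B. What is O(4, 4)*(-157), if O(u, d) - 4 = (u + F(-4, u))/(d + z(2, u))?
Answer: -8792/15 ≈ -586.13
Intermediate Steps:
z(g, B) = B + g
F(E, P) = -20/3 (F(E, P) = -5 + (⅓)*(-5) = -5 - 5/3 = -20/3)
O(u, d) = 4 + (-20/3 + u)/(2 + d + u) (O(u, d) = 4 + (u - 20/3)/(d + (u + 2)) = 4 + (-20/3 + u)/(d + (2 + u)) = 4 + (-20/3 + u)/(2 + d + u))
O(4, 4)*(-157) = ((4/3 + 4*4 + 5*4)/(2 + 4 + 4))*(-157) = ((4/3 + 16 + 20)/10)*(-157) = ((⅒)*(112/3))*(-157) = (56/15)*(-157) = -8792/15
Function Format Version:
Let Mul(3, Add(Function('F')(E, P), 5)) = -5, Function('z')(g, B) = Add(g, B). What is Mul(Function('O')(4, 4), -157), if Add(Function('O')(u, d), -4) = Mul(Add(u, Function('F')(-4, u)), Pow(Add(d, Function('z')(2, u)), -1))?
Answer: Rational(-8792, 15) ≈ -586.13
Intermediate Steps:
Function('z')(g, B) = Add(B, g)
Function('F')(E, P) = Rational(-20, 3) (Function('F')(E, P) = Add(-5, Mul(Rational(1, 3), -5)) = Add(-5, Rational(-5, 3)) = Rational(-20, 3))
Function('O')(u, d) = Add(4, Mul(Pow(Add(2, d, u), -1), Add(Rational(-20, 3), u))) (Function('O')(u, d) = Add(4, Mul(Add(u, Rational(-20, 3)), Pow(Add(d, Add(u, 2)), -1))) = Add(4, Mul(Add(Rational(-20, 3), u), Pow(Add(d, Add(2, u)), -1))) = Add(4, Mul(Add(Rational(-20, 3), u), Pow(Add(2, d, u), -1))) = Add(4, Mul(Pow(Add(2, d, u), -1), Add(Rational(-20, 3), u))))
Mul(Function('O')(4, 4), -157) = Mul(Mul(Pow(Add(2, 4, 4), -1), Add(Rational(4, 3), Mul(4, 4), Mul(5, 4))), -157) = Mul(Mul(Pow(10, -1), Add(Rational(4, 3), 16, 20)), -157) = Mul(Mul(Rational(1, 10), Rational(112, 3)), -157) = Mul(Rational(56, 15), -157) = Rational(-8792, 15)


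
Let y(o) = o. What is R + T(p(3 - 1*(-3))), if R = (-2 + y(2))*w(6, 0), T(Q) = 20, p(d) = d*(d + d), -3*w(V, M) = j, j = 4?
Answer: 20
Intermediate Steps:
w(V, M) = -4/3 (w(V, M) = -⅓*4 = -4/3)
p(d) = 2*d² (p(d) = d*(2*d) = 2*d²)
R = 0 (R = (-2 + 2)*(-4/3) = 0*(-4/3) = 0)
R + T(p(3 - 1*(-3))) = 0 + 20 = 20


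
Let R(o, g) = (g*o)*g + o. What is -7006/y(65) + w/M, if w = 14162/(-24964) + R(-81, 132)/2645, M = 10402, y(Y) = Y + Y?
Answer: -240829942346703/4464471515140 ≈ -53.944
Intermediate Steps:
y(Y) = 2*Y
R(o, g) = o + o*g**2 (R(o, g) = o*g**2 + o = o + o*g**2)
w = -3527227219/6602978 (w = 14162/(-24964) - 81*(1 + 132**2)/2645 = 14162*(-1/24964) - 81*(1 + 17424)*(1/2645) = -7081/12482 - 81*17425*(1/2645) = -7081/12482 - 1411425*1/2645 = -7081/12482 - 282285/529 = -3527227219/6602978 ≈ -534.19)
-7006/y(65) + w/M = -7006/(2*65) - 3527227219/6602978/10402 = -7006/130 - 3527227219/6602978*1/10402 = -7006*1/130 - 3527227219/68684177156 = -3503/65 - 3527227219/68684177156 = -240829942346703/4464471515140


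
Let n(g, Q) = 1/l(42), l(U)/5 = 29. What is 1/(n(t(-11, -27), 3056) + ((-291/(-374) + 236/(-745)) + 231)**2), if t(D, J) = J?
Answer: 2251405630100/120617567555739289 ≈ 1.8666e-5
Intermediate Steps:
l(U) = 145 (l(U) = 5*29 = 145)
n(g, Q) = 1/145
1/(n(t(-11, -27), 3056) + ((-291/(-374) + 236/(-745)) + 231)**2) = 1/(1/145 + ((-291/(-374) + 236/(-745)) + 231)**2) = 1/(1/145 + ((-291*(-1/374) + 236*(-1/745)) + 231)**2) = 1/(1/145 + ((291/374 - 236/745) + 231)**2) = 1/(1/145 + (128531/278630 + 231)**2) = 1/(1/145 + (64492061/278630)**2) = 1/(1/145 + 4159225932027721/77634676900) = 1/(120617567555739289/2251405630100) = 2251405630100/120617567555739289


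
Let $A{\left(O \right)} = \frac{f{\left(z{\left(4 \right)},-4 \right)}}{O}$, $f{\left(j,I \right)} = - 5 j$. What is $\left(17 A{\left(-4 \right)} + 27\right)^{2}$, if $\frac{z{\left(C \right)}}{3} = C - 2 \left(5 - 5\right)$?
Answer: $79524$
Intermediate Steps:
$z{\left(C \right)} = 3 C$ ($z{\left(C \right)} = 3 \left(C - 2 \left(5 - 5\right)\right) = 3 \left(C - 2 \cdot 0\right) = 3 \left(C - 0\right) = 3 \left(C + 0\right) = 3 C$)
$A{\left(O \right)} = - \frac{60}{O}$ ($A{\left(O \right)} = \frac{\left(-5\right) 3 \cdot 4}{O} = \frac{\left(-5\right) 12}{O} = - \frac{60}{O}$)
$\left(17 A{\left(-4 \right)} + 27\right)^{2} = \left(17 \left(- \frac{60}{-4}\right) + 27\right)^{2} = \left(17 \left(\left(-60\right) \left(- \frac{1}{4}\right)\right) + 27\right)^{2} = \left(17 \cdot 15 + 27\right)^{2} = \left(255 + 27\right)^{2} = 282^{2} = 79524$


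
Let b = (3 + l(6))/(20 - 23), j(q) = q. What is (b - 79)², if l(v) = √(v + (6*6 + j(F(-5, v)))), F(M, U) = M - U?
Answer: (240 + √31)²/9 ≈ 6700.4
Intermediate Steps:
l(v) = √31 (l(v) = √(v + (6*6 + (-5 - v))) = √(v + (36 + (-5 - v))) = √(v + (31 - v)) = √31)
b = -1 - √31/3 (b = (3 + √31)/(20 - 23) = (3 + √31)/(-3) = (3 + √31)*(-⅓) = -1 - √31/3 ≈ -2.8559)
(b - 79)² = ((-1 - √31/3) - 79)² = (-80 - √31/3)²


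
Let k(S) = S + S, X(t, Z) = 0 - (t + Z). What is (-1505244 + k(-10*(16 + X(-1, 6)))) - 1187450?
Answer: -2692914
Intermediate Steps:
X(t, Z) = -Z - t (X(t, Z) = 0 - (Z + t) = 0 + (-Z - t) = -Z - t)
k(S) = 2*S
(-1505244 + k(-10*(16 + X(-1, 6)))) - 1187450 = (-1505244 + 2*(-10*(16 + (-1*6 - 1*(-1))))) - 1187450 = (-1505244 + 2*(-10*(16 + (-6 + 1)))) - 1187450 = (-1505244 + 2*(-10*(16 - 5))) - 1187450 = (-1505244 + 2*(-10*11)) - 1187450 = (-1505244 + 2*(-110)) - 1187450 = (-1505244 - 220) - 1187450 = -1505464 - 1187450 = -2692914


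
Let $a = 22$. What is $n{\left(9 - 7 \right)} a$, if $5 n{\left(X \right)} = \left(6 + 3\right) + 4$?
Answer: $\frac{286}{5} \approx 57.2$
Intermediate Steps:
$n{\left(X \right)} = \frac{13}{5}$ ($n{\left(X \right)} = \frac{\left(6 + 3\right) + 4}{5} = \frac{9 + 4}{5} = \frac{1}{5} \cdot 13 = \frac{13}{5}$)
$n{\left(9 - 7 \right)} a = \frac{13}{5} \cdot 22 = \frac{286}{5}$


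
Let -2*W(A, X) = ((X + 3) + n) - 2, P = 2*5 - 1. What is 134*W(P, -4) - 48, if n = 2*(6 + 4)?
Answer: -1187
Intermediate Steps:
n = 20 (n = 2*10 = 20)
P = 9 (P = 10 - 1 = 9)
W(A, X) = -21/2 - X/2 (W(A, X) = -(((X + 3) + 20) - 2)/2 = -(((3 + X) + 20) - 2)/2 = -((23 + X) - 2)/2 = -(21 + X)/2 = -21/2 - X/2)
134*W(P, -4) - 48 = 134*(-21/2 - 1/2*(-4)) - 48 = 134*(-21/2 + 2) - 48 = 134*(-17/2) - 48 = -1139 - 48 = -1187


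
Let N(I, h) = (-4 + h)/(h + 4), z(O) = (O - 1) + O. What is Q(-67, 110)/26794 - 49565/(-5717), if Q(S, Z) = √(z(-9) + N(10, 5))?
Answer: 49565/5717 + I*√170/80382 ≈ 8.6698 + 0.00016221*I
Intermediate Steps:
z(O) = -1 + 2*O (z(O) = (-1 + O) + O = -1 + 2*O)
N(I, h) = (-4 + h)/(4 + h)
Q(S, Z) = I*√170/3 (Q(S, Z) = √((-1 + 2*(-9)) + (-4 + 5)/(4 + 5)) = √((-1 - 18) + 1/9) = √(-19 + (⅑)*1) = √(-19 + ⅑) = √(-170/9) = I*√170/3)
Q(-67, 110)/26794 - 49565/(-5717) = (I*√170/3)/26794 - 49565/(-5717) = (I*√170/3)*(1/26794) - 49565*(-1/5717) = I*√170/80382 + 49565/5717 = 49565/5717 + I*√170/80382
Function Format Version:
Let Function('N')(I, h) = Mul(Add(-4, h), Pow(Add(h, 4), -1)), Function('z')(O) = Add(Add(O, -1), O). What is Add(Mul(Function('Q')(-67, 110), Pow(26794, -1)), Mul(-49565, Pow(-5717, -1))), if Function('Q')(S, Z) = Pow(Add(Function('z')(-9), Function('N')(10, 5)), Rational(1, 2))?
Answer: Add(Rational(49565, 5717), Mul(Rational(1, 80382), I, Pow(170, Rational(1, 2)))) ≈ Add(8.6698, Mul(0.00016221, I))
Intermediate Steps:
Function('z')(O) = Add(-1, Mul(2, O)) (Function('z')(O) = Add(Add(-1, O), O) = Add(-1, Mul(2, O)))
Function('N')(I, h) = Mul(Pow(Add(4, h), -1), Add(-4, h)) (Function('N')(I, h) = Mul(Add(-4, h), Pow(Add(4, h), -1)) = Mul(Pow(Add(4, h), -1), Add(-4, h)))
Function('Q')(S, Z) = Mul(Rational(1, 3), I, Pow(170, Rational(1, 2))) (Function('Q')(S, Z) = Pow(Add(Add(-1, Mul(2, -9)), Mul(Pow(Add(4, 5), -1), Add(-4, 5))), Rational(1, 2)) = Pow(Add(Add(-1, -18), Mul(Pow(9, -1), 1)), Rational(1, 2)) = Pow(Add(-19, Mul(Rational(1, 9), 1)), Rational(1, 2)) = Pow(Add(-19, Rational(1, 9)), Rational(1, 2)) = Pow(Rational(-170, 9), Rational(1, 2)) = Mul(Rational(1, 3), I, Pow(170, Rational(1, 2))))
Add(Mul(Function('Q')(-67, 110), Pow(26794, -1)), Mul(-49565, Pow(-5717, -1))) = Add(Mul(Mul(Rational(1, 3), I, Pow(170, Rational(1, 2))), Pow(26794, -1)), Mul(-49565, Pow(-5717, -1))) = Add(Mul(Mul(Rational(1, 3), I, Pow(170, Rational(1, 2))), Rational(1, 26794)), Mul(-49565, Rational(-1, 5717))) = Add(Mul(Rational(1, 80382), I, Pow(170, Rational(1, 2))), Rational(49565, 5717)) = Add(Rational(49565, 5717), Mul(Rational(1, 80382), I, Pow(170, Rational(1, 2))))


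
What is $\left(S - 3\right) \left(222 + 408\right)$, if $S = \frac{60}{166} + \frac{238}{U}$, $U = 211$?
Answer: $- \frac{16666650}{17513} \approx -951.67$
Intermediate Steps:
$S = \frac{26084}{17513}$ ($S = \frac{60}{166} + \frac{238}{211} = 60 \cdot \frac{1}{166} + 238 \cdot \frac{1}{211} = \frac{30}{83} + \frac{238}{211} = \frac{26084}{17513} \approx 1.4894$)
$\left(S - 3\right) \left(222 + 408\right) = \left(\frac{26084}{17513} - 3\right) \left(222 + 408\right) = \left(- \frac{26455}{17513}\right) 630 = - \frac{16666650}{17513}$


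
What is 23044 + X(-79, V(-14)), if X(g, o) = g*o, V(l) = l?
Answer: 24150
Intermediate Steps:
23044 + X(-79, V(-14)) = 23044 - 79*(-14) = 23044 + 1106 = 24150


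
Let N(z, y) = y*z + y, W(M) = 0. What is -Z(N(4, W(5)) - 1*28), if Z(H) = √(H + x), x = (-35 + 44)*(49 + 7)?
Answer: -2*√119 ≈ -21.817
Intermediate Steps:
x = 504 (x = 9*56 = 504)
N(z, y) = y + y*z
Z(H) = √(504 + H) (Z(H) = √(H + 504) = √(504 + H))
-Z(N(4, W(5)) - 1*28) = -√(504 + (0*(1 + 4) - 1*28)) = -√(504 + (0*5 - 28)) = -√(504 + (0 - 28)) = -√(504 - 28) = -√476 = -2*√119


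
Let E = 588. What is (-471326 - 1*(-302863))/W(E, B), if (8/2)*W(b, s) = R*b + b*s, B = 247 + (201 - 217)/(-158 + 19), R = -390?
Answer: 23416357/2919567 ≈ 8.0205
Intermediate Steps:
B = 34349/139 (B = 247 - 16/(-139) = 247 - 16*(-1/139) = 247 + 16/139 = 34349/139 ≈ 247.11)
W(b, s) = -195*b/2 + b*s/4 (W(b, s) = (-390*b + b*s)/4 = -195*b/2 + b*s/4)
(-471326 - 1*(-302863))/W(E, B) = (-471326 - 1*(-302863))/(((¼)*588*(-390 + 34349/139))) = (-471326 + 302863)/(((¼)*588*(-19861/139))) = -168463/(-2919567/139) = -168463*(-139/2919567) = 23416357/2919567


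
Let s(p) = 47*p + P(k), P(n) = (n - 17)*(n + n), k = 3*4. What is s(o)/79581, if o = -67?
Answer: -3269/79581 ≈ -0.041078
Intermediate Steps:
k = 12
P(n) = 2*n*(-17 + n) (P(n) = (-17 + n)*(2*n) = 2*n*(-17 + n))
s(p) = -120 + 47*p (s(p) = 47*p + 2*12*(-17 + 12) = 47*p + 2*12*(-5) = 47*p - 120 = -120 + 47*p)
s(o)/79581 = (-120 + 47*(-67))/79581 = (-120 - 3149)*(1/79581) = -3269*1/79581 = -3269/79581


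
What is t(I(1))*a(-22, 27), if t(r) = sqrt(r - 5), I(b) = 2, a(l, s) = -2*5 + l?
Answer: -32*I*sqrt(3) ≈ -55.426*I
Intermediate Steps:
a(l, s) = -10 + l
t(r) = sqrt(-5 + r)
t(I(1))*a(-22, 27) = sqrt(-5 + 2)*(-10 - 22) = sqrt(-3)*(-32) = (I*sqrt(3))*(-32) = -32*I*sqrt(3)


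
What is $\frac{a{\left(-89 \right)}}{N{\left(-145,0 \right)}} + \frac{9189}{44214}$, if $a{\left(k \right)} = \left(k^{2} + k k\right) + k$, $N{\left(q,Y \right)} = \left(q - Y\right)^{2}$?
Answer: $\frac{296567289}{309866450} \approx 0.95708$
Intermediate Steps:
$a{\left(k \right)} = k + 2 k^{2}$ ($a{\left(k \right)} = \left(k^{2} + k^{2}\right) + k = 2 k^{2} + k = k + 2 k^{2}$)
$\frac{a{\left(-89 \right)}}{N{\left(-145,0 \right)}} + \frac{9189}{44214} = \frac{\left(-89\right) \left(1 + 2 \left(-89\right)\right)}{\left(0 - -145\right)^{2}} + \frac{9189}{44214} = \frac{\left(-89\right) \left(1 - 178\right)}{\left(0 + 145\right)^{2}} + 9189 \cdot \frac{1}{44214} = \frac{\left(-89\right) \left(-177\right)}{145^{2}} + \frac{3063}{14738} = \frac{15753}{21025} + \frac{3063}{14738} = \frac{296567289}{309866450}$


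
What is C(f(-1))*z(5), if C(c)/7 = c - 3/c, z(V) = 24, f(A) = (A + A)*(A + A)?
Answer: 546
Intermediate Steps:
f(A) = 4*A**2 (f(A) = (2*A)*(2*A) = 4*A**2)
C(c) = -21/c + 7*c (C(c) = 7*(c - 3/c) = -21/c + 7*c)
C(f(-1))*z(5) = (-21/(4*(-1)**2) + 7*(4*(-1)**2))*24 = (-21/(4*1) + 7*(4*1))*24 = (-21/4 + 7*4)*24 = (-21*1/4 + 28)*24 = (-21/4 + 28)*24 = (91/4)*24 = 546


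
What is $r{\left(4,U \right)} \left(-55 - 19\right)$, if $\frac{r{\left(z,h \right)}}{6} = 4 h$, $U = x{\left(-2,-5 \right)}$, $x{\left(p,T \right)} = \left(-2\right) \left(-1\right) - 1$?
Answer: $-1776$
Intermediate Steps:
$x{\left(p,T \right)} = 1$ ($x{\left(p,T \right)} = 2 - 1 = 1$)
$U = 1$
$r{\left(z,h \right)} = 24 h$ ($r{\left(z,h \right)} = 6 \cdot 4 h = 24 h$)
$r{\left(4,U \right)} \left(-55 - 19\right) = 24 \cdot 1 \left(-55 - 19\right) = 24 \left(-74\right) = -1776$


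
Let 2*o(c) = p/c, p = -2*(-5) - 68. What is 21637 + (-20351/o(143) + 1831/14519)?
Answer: 51363425753/421051 ≈ 1.2199e+5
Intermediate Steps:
p = -58 (p = 10 - 68 = -58)
o(c) = -29/c (o(c) = (-58/c)/2 = -29/c)
21637 + (-20351/o(143) + 1831/14519) = 21637 + (-20351/((-29/143)) + 1831/14519) = 21637 + (-20351/((-29*1/143)) + 1831*(1/14519)) = 21637 + (-20351/(-29/143) + 1831/14519) = 21637 + (-20351*(-143/29) + 1831/14519) = 21637 + (2910193/29 + 1831/14519) = 21637 + 42253145266/421051 = 51363425753/421051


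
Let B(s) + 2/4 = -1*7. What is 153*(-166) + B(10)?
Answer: -50811/2 ≈ -25406.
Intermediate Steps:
B(s) = -15/2 (B(s) = -1/2 - 1*7 = -1/2 - 7 = -15/2)
153*(-166) + B(10) = 153*(-166) - 15/2 = -25398 - 15/2 = -50811/2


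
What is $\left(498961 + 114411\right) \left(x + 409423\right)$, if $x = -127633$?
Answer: $172842095880$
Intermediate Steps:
$\left(498961 + 114411\right) \left(x + 409423\right) = \left(498961 + 114411\right) \left(-127633 + 409423\right) = 613372 \cdot 281790 = 172842095880$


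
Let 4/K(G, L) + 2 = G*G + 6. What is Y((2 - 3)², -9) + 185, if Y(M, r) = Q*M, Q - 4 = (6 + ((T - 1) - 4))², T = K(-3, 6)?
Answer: 32230/169 ≈ 190.71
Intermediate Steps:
K(G, L) = 4/(4 + G²) (K(G, L) = 4/(-2 + (G*G + 6)) = 4/(-2 + (G² + 6)) = 4/(-2 + (6 + G²)) = 4/(4 + G²))
T = 4/13 (T = 4/(4 + (-3)²) = 4/(4 + 9) = 4/13 ≈ 0.30769)
Q = 965/169 (Q = 4 + (6 + ((4/13 - 1) - 4))² = 4 + (6 + (-9/13 - 4))² = 4 + (6 - 61/13)² = 4 + (17/13)² = 4 + 289/169 = 965/169 ≈ 5.7101)
Y(M, r) = 965*M/169
Y((2 - 3)², -9) + 185 = 965*(2 - 3)²/169 + 185 = (965/169)*(-1)² + 185 = (965/169)*1 + 185 = 965/169 + 185 = 32230/169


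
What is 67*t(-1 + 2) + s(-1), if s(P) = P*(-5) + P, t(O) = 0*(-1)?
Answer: 4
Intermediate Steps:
t(O) = 0
s(P) = -4*P (s(P) = -5*P + P = -4*P)
67*t(-1 + 2) + s(-1) = 67*0 - 4*(-1) = 0 + 4 = 4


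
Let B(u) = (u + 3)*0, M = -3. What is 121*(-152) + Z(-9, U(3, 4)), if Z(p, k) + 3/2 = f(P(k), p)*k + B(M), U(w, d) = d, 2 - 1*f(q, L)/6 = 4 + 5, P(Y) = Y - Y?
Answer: -37123/2 ≈ -18562.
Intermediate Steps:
P(Y) = 0
f(q, L) = -42 (f(q, L) = 12 - 6*(4 + 5) = 12 - 6*9 = 12 - 54 = -42)
B(u) = 0 (B(u) = (3 + u)*0 = 0)
Z(p, k) = -3/2 - 42*k (Z(p, k) = -3/2 + (-42*k + 0) = -3/2 - 42*k)
121*(-152) + Z(-9, U(3, 4)) = 121*(-152) + (-3/2 - 42*4) = -18392 + (-3/2 - 168) = -18392 - 339/2 = -37123/2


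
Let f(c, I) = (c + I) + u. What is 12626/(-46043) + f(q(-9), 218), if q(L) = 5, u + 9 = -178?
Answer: 1644922/46043 ≈ 35.726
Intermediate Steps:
u = -187 (u = -9 - 178 = -187)
f(c, I) = -187 + I + c (f(c, I) = (c + I) - 187 = (I + c) - 187 = -187 + I + c)
12626/(-46043) + f(q(-9), 218) = 12626/(-46043) + (-187 + 218 + 5) = 12626*(-1/46043) + 36 = -12626/46043 + 36 = 1644922/46043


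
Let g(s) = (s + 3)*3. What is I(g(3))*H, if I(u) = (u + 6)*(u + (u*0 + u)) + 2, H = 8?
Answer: 6928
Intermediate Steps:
g(s) = 9 + 3*s (g(s) = (3 + s)*3 = 9 + 3*s)
I(u) = 2 + 2*u*(6 + u) (I(u) = (6 + u)*(u + (0 + u)) + 2 = (6 + u)*(u + u) + 2 = (6 + u)*(2*u) + 2 = 2*u*(6 + u) + 2 = 2 + 2*u*(6 + u))
I(g(3))*H = (2 + 2*(9 + 3*3)**2 + 12*(9 + 3*3))*8 = (2 + 2*(9 + 9)**2 + 12*(9 + 9))*8 = (2 + 2*18**2 + 12*18)*8 = (2 + 2*324 + 216)*8 = (2 + 648 + 216)*8 = 866*8 = 6928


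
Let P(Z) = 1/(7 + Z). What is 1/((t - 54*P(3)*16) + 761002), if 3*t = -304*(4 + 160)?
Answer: 15/11164454 ≈ 1.3435e-6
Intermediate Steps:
t = -49856/3 (t = (-304*(4 + 160))/3 = (-304*164)/3 = (1/3)*(-49856) = -49856/3 ≈ -16619.)
1/((t - 54*P(3)*16) + 761002) = 1/((-49856/3 - 54/(7 + 3)*16) + 761002) = 1/((-49856/3 - 54/10*16) + 761002) = 1/((-49856/3 - 54*(1/10)*16) + 761002) = 1/((-49856/3 - 27*16/5) + 761002) = 1/((-49856/3 - 1*432/5) + 761002) = 1/((-49856/3 - 432/5) + 761002) = 1/(-250576/15 + 761002) = 1/(11164454/15) = 15/11164454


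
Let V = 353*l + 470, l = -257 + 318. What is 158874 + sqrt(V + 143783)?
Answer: 158874 + sqrt(165786) ≈ 1.5928e+5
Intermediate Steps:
l = 61
V = 22003 (V = 353*61 + 470 = 21533 + 470 = 22003)
158874 + sqrt(V + 143783) = 158874 + sqrt(22003 + 143783) = 158874 + sqrt(165786)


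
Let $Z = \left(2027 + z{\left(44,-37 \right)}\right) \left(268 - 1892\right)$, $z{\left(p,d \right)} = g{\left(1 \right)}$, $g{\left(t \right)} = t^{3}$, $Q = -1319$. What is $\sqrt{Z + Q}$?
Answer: $i \sqrt{3294791} \approx 1815.2 i$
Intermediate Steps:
$z{\left(p,d \right)} = 1$ ($z{\left(p,d \right)} = 1^{3} = 1$)
$Z = -3293472$ ($Z = \left(2027 + 1\right) \left(268 - 1892\right) = 2028 \left(-1624\right) = -3293472$)
$\sqrt{Z + Q} = \sqrt{-3293472 - 1319} = \sqrt{-3294791} = i \sqrt{3294791}$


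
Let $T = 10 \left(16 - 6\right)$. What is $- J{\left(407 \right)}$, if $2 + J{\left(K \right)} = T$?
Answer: $-98$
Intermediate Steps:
$T = 100$ ($T = 10 \cdot 10 = 100$)
$J{\left(K \right)} = 98$ ($J{\left(K \right)} = -2 + 100 = 98$)
$- J{\left(407 \right)} = \left(-1\right) 98 = -98$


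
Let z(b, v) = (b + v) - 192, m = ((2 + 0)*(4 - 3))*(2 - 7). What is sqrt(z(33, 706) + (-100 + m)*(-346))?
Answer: sqrt(38607) ≈ 196.49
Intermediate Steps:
m = -10 (m = (2*1)*(-5) = 2*(-5) = -10)
z(b, v) = -192 + b + v
sqrt(z(33, 706) + (-100 + m)*(-346)) = sqrt((-192 + 33 + 706) + (-100 - 10)*(-346)) = sqrt(547 - 110*(-346)) = sqrt(547 + 38060) = sqrt(38607)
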